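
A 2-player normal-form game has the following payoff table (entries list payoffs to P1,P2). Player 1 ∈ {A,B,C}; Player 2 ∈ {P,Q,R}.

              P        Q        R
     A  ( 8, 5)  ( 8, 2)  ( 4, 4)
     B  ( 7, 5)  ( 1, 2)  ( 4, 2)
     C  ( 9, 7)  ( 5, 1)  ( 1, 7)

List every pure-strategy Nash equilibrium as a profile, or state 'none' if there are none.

NE set: (C,P)

(A,P): not NE [P1→C gives 9>8]
(A,Q): not NE [P2→P gives 5>2]
(A,R): not NE [P2→P gives 5>4]
(B,P): not NE [P1→C gives 9>7]
(B,Q): not NE [P1→A gives 8>1; P2→P gives 5>2]
(B,R): not NE [P2→P gives 5>2]
(C,P): NE
(C,Q): not NE [P1→A gives 8>5; P2→R gives 7>1]
(C,R): not NE [P1→B gives 4>1]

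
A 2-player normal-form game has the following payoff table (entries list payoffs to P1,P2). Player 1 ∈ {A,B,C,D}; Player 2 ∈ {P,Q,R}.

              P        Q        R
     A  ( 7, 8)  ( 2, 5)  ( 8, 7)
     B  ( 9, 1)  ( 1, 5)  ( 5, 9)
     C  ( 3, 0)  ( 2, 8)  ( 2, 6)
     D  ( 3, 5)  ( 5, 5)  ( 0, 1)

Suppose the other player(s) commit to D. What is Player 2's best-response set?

u_2(P vs D) = 5
u_2(Q vs D) = 5
u_2(R vs D) = 1
max payoff 5 at {P,Q}

argmax u_2 = {P,Q}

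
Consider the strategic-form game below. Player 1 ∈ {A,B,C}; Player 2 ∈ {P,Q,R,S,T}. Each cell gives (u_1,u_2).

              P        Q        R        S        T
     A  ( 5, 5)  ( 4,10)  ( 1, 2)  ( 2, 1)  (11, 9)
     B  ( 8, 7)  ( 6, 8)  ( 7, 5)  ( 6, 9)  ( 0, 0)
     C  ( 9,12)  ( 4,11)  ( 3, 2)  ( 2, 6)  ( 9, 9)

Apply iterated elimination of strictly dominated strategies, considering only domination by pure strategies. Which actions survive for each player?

P2 drop R (P beats it: A:5>2 B:7>5 C:12>2)
P2 drop T (Q beats it: A:10>9 B:8>0 C:11>9)
P1 drop A (B beats it: P:8>5 Q:6>4 S:6>2)
P1→{B,C} P2→{P,Q,S}

Remaining: P1:{B,C} P2:{P,Q,S}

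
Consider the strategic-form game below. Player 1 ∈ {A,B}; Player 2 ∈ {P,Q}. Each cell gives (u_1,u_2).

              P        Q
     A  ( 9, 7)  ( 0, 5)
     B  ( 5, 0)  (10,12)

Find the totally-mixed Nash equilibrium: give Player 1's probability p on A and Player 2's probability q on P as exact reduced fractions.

P1 indiff ⇒ q·9+(1-q)·0 = q·5+(1-q)·10 ⇒ q(4) = (1-q)(10) ⇒ q = 5/7
P2 indiff ⇒ p·7+(1-p)·0 = p·5+(1-p)·12 ⇒ p(2) = (1-p)(12) ⇒ p = 6/7

(p,q) = (6/7, 5/7)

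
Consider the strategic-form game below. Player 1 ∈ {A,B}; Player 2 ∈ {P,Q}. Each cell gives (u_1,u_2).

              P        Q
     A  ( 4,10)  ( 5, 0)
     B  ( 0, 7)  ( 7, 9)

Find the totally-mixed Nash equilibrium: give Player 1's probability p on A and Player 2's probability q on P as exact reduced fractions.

P1 mixes 1/6 on A; P2 mixes 1/3 on P

P1 indiff ⇒ q·4+(1-q)·5 = q·0+(1-q)·7 ⇒ q(4) = (1-q)(2) ⇒ q = 1/3
P2 indiff ⇒ p·10+(1-p)·7 = p·0+(1-p)·9 ⇒ p(10) = (1-p)(2) ⇒ p = 1/6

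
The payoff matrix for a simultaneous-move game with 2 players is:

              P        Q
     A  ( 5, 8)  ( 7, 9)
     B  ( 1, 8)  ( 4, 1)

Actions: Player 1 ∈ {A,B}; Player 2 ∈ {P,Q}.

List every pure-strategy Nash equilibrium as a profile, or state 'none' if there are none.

(A,P): not NE [P2→Q gives 9>8]
(A,Q): NE
(B,P): not NE [P1→A gives 5>1]
(B,Q): not NE [P1→A gives 7>4; P2→P gives 8>1]

NE set: (A,Q)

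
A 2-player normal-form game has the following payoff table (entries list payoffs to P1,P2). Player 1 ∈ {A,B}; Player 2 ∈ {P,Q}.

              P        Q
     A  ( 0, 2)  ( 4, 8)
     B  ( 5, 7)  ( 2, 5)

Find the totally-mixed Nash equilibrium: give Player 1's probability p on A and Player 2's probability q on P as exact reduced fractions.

P1 indiff ⇒ q·0+(1-q)·4 = q·5+(1-q)·2 ⇒ q(-5) = (1-q)(-2) ⇒ q = 2/7
P2 indiff ⇒ p·2+(1-p)·7 = p·8+(1-p)·5 ⇒ p(-6) = (1-p)(-2) ⇒ p = 1/4

p=1/4, q=2/7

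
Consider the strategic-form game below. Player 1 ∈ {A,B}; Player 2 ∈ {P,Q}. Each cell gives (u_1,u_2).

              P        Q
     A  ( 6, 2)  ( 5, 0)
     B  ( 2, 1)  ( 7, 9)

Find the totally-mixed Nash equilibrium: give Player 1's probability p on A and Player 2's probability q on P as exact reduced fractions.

P1 indiff ⇒ q·6+(1-q)·5 = q·2+(1-q)·7 ⇒ q(4) = (1-q)(2) ⇒ q = 1/3
P2 indiff ⇒ p·2+(1-p)·1 = p·0+(1-p)·9 ⇒ p(2) = (1-p)(8) ⇒ p = 4/5

(p,q) = (4/5, 1/3)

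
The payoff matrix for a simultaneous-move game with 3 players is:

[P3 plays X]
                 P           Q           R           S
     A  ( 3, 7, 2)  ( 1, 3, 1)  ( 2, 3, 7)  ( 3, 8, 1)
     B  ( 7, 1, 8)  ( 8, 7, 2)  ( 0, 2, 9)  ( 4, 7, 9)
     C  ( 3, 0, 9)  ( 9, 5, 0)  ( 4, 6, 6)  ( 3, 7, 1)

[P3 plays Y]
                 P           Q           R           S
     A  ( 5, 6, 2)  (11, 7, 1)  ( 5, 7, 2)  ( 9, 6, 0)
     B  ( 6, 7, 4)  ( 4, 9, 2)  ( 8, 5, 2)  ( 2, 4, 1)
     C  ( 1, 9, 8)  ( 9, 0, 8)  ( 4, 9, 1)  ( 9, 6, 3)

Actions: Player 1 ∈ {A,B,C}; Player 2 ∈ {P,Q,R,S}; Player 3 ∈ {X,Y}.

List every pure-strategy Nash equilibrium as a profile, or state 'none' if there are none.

(A,P,X): not NE [P1→B gives 7>3; P2→S gives 8>7]
(A,P,Y): not NE [P1→B gives 6>5; P2→R gives 7>6]
(A,Q,X): not NE [P1→C gives 9>1; P2→S gives 8>3]
(A,Q,Y): NE
(A,R,X): not NE [P1→C gives 4>2; P2→S gives 8>3]
(A,R,Y): not NE [P1→B gives 8>5; P3→X gives 7>2]
(A,S,X): not NE [P1→B gives 4>3]
(A,S,Y): not NE [P2→R gives 7>6; P3→X gives 1>0]
(B,P,X): not NE [P2→S gives 7>1]
(B,P,Y): not NE [P2→Q gives 9>7; P3→X gives 8>4]
(B,Q,X): not NE [P1→C gives 9>8]
(B,Q,Y): not NE [P1→A gives 11>4]
(B,R,X): not NE [P1→C gives 4>0; P2→S gives 7>2]
(B,R,Y): not NE [P2→Q gives 9>5; P3→X gives 9>2]
(B,S,X): NE
(B,S,Y): not NE [P1→C gives 9>2; P2→Q gives 9>4; P3→X gives 9>1]
(C,P,X): not NE [P1→B gives 7>3; P2→S gives 7>0]
(C,P,Y): not NE [P1→B gives 6>1; P3→X gives 9>8]
(C,Q,X): not NE [P2→S gives 7>5; P3→Y gives 8>0]
(C,Q,Y): not NE [P1→A gives 11>9; P2→R gives 9>0]
(C,R,X): not NE [P2→S gives 7>6]
(C,R,Y): not NE [P1→B gives 8>4; P3→X gives 6>1]
(C,S,X): not NE [P1→B gives 4>3; P3→Y gives 3>1]
(C,S,Y): not NE [P2→R gives 9>6]

NE set: (A,Q,Y), (B,S,X)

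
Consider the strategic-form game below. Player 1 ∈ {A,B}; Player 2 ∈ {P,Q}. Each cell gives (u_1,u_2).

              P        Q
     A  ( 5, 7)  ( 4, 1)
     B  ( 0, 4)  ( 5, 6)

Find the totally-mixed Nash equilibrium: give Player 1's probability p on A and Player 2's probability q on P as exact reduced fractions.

P1 indiff ⇒ q·5+(1-q)·4 = q·0+(1-q)·5 ⇒ q(5) = (1-q)(1) ⇒ q = 1/6
P2 indiff ⇒ p·7+(1-p)·4 = p·1+(1-p)·6 ⇒ p(6) = (1-p)(2) ⇒ p = 1/4

p=1/4, q=1/6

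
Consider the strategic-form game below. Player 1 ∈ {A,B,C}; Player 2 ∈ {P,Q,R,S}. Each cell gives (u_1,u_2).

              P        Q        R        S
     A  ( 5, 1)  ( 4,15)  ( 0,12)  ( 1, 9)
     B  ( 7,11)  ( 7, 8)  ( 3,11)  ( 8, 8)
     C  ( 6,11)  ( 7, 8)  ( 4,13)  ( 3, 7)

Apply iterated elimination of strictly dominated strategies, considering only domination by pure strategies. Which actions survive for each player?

Survivors P1:{B,C} P2:{P,R}

P1 drop A (B beats it: P:7>5 Q:7>4 R:3>0 S:8>1)
P2 drop Q (P beats it: B:11>8 C:11>8)
P2 drop S (P beats it: B:11>8 C:11>7)
P1→{B,C} P2→{P,R}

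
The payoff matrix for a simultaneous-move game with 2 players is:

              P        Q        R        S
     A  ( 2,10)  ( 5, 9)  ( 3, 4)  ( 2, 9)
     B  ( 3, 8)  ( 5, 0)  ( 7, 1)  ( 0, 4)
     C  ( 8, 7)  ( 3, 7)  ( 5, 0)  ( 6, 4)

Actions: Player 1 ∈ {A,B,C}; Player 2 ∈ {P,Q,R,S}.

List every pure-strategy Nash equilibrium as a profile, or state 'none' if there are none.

NE set: (C,P)

(A,P): not NE [P1→C gives 8>2]
(A,Q): not NE [P2→P gives 10>9]
(A,R): not NE [P1→B gives 7>3; P2→P gives 10>4]
(A,S): not NE [P1→C gives 6>2; P2→P gives 10>9]
(B,P): not NE [P1→C gives 8>3]
(B,Q): not NE [P2→P gives 8>0]
(B,R): not NE [P2→P gives 8>1]
(B,S): not NE [P1→C gives 6>0; P2→P gives 8>4]
(C,P): NE
(C,Q): not NE [P1→B gives 5>3]
(C,R): not NE [P1→B gives 7>5; P2→Q gives 7>0]
(C,S): not NE [P2→Q gives 7>4]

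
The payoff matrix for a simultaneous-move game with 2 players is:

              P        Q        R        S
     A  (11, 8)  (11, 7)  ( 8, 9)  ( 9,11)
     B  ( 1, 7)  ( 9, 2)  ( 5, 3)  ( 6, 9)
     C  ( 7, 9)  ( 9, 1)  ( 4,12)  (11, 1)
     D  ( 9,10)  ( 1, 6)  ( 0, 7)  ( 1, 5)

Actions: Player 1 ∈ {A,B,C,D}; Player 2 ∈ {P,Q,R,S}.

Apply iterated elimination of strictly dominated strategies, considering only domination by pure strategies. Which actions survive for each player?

IESDS → P1:{A,C} P2:{R,S}

P1 drop B (A beats it: P:11>1 Q:11>9 R:8>5 S:9>6)
P1 drop D (A beats it: P:11>9 Q:11>1 R:8>0 S:9>1)
P2 drop P (R beats it: A:9>8 C:12>9)
P2 drop Q (R beats it: A:9>7 C:12>1)
P1→{A,C} P2→{R,S}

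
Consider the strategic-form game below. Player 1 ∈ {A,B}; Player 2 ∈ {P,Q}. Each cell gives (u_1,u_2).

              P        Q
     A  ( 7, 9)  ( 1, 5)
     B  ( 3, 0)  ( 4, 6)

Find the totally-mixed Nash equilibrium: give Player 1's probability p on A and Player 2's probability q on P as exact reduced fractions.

P1 indiff ⇒ q·7+(1-q)·1 = q·3+(1-q)·4 ⇒ q(4) = (1-q)(3) ⇒ q = 3/7
P2 indiff ⇒ p·9+(1-p)·0 = p·5+(1-p)·6 ⇒ p(4) = (1-p)(6) ⇒ p = 3/5

P1 mixes 3/5 on A; P2 mixes 3/7 on P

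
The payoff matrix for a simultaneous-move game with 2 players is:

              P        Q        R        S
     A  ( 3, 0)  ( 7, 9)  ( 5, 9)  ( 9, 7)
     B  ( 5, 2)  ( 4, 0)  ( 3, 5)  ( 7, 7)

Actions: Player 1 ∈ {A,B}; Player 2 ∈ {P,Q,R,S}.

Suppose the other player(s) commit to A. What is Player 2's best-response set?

P2 best: {Q,R}

u_2(P vs A) = 0
u_2(Q vs A) = 9
u_2(R vs A) = 9
u_2(S vs A) = 7
max payoff 9 at {Q,R}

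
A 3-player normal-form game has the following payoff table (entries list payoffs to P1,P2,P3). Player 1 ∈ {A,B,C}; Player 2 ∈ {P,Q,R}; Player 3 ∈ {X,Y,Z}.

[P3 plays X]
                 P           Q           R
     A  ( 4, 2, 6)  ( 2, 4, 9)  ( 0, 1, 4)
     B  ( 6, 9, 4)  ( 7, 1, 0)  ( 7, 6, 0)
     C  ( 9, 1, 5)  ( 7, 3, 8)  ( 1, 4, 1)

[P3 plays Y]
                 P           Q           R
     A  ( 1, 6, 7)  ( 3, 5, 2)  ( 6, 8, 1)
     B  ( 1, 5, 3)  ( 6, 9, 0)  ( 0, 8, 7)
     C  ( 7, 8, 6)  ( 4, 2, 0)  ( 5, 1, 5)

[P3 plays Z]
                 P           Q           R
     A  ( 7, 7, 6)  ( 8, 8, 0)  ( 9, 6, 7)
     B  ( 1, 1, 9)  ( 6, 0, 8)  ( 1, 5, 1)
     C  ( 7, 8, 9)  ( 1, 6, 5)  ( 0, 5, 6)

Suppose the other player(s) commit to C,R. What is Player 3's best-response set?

u_3(X vs C,R) = 1
u_3(Y vs C,R) = 5
u_3(Z vs C,R) = 6
max payoff 6 at {Z}

BR_3 = {Z}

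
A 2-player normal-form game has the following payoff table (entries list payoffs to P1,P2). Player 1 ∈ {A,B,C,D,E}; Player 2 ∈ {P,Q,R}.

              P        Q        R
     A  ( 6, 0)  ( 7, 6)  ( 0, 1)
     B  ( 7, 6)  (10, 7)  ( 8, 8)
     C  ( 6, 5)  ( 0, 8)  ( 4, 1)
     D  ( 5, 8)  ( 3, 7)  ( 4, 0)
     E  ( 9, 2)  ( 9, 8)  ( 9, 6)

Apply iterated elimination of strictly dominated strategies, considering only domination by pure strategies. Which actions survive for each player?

P1 drop A (B beats it: P:7>6 Q:10>7 R:8>0)
P1 drop C (B beats it: P:7>6 Q:10>0 R:8>4)
P1 drop D (B beats it: P:7>5 Q:10>3 R:8>4)
P2 drop P (Q beats it: B:7>6 E:8>2)
P1→{B,E} P2→{Q,R}

Survivors P1:{B,E} P2:{Q,R}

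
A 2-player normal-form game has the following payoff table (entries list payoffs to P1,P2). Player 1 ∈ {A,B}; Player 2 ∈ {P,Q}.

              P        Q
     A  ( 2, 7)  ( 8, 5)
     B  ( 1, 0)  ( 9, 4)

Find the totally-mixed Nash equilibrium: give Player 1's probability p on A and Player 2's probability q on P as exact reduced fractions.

P1 indiff ⇒ q·2+(1-q)·8 = q·1+(1-q)·9 ⇒ q(1) = (1-q)(1) ⇒ q = 1/2
P2 indiff ⇒ p·7+(1-p)·0 = p·5+(1-p)·4 ⇒ p(2) = (1-p)(4) ⇒ p = 2/3

P1 mixes 2/3 on A; P2 mixes 1/2 on P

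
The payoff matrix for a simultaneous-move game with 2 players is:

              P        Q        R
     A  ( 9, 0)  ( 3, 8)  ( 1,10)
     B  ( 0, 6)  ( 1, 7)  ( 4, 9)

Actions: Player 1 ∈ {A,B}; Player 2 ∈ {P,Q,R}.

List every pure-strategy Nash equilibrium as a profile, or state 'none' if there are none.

Nash profiles: (B,R)

(A,P): not NE [P2→R gives 10>0]
(A,Q): not NE [P2→R gives 10>8]
(A,R): not NE [P1→B gives 4>1]
(B,P): not NE [P1→A gives 9>0; P2→R gives 9>6]
(B,Q): not NE [P1→A gives 3>1; P2→R gives 9>7]
(B,R): NE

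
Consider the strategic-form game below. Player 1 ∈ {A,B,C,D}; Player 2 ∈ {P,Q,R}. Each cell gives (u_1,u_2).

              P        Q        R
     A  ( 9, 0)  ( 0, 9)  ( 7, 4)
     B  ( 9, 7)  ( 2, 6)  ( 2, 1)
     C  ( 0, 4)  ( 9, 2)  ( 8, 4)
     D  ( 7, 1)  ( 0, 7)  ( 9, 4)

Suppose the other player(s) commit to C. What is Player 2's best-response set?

P2 best: {P,R}

u_2(P vs C) = 4
u_2(Q vs C) = 2
u_2(R vs C) = 4
max payoff 4 at {P,R}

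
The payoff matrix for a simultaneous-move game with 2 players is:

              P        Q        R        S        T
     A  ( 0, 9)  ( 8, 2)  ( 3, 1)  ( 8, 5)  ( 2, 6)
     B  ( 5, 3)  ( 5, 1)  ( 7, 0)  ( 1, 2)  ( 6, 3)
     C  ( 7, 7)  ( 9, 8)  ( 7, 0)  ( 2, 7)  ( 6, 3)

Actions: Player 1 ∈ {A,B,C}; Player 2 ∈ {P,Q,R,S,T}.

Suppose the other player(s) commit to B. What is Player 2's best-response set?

u_2(P vs B) = 3
u_2(Q vs B) = 1
u_2(R vs B) = 0
u_2(S vs B) = 2
u_2(T vs B) = 3
max payoff 3 at {P,T}

BR_2 = {P,T}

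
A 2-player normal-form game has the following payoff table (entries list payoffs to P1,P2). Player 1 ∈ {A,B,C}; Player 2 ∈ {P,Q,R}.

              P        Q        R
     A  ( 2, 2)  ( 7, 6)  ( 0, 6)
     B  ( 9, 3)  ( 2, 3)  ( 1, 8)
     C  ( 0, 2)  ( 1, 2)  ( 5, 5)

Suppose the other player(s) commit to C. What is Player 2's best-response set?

P2 best: {R}

u_2(P vs C) = 2
u_2(Q vs C) = 2
u_2(R vs C) = 5
max payoff 5 at {R}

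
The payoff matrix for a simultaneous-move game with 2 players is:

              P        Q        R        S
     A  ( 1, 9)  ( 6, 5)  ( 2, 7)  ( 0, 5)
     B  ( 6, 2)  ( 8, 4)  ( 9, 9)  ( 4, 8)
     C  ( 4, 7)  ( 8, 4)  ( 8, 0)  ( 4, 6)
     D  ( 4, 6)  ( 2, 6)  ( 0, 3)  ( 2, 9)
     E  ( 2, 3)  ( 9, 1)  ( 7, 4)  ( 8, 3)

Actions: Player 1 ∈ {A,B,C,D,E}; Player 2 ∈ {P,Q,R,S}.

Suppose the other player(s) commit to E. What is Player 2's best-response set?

argmax u_2 = {R}

u_2(P vs E) = 3
u_2(Q vs E) = 1
u_2(R vs E) = 4
u_2(S vs E) = 3
max payoff 4 at {R}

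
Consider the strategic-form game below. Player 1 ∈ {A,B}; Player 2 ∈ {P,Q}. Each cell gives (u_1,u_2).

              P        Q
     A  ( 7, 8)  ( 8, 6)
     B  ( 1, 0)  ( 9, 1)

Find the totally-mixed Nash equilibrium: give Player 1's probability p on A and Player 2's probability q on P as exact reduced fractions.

P1 indiff ⇒ q·7+(1-q)·8 = q·1+(1-q)·9 ⇒ q(6) = (1-q)(1) ⇒ q = 1/7
P2 indiff ⇒ p·8+(1-p)·0 = p·6+(1-p)·1 ⇒ p(2) = (1-p)(1) ⇒ p = 1/3

P1 mixes 1/3 on A; P2 mixes 1/7 on P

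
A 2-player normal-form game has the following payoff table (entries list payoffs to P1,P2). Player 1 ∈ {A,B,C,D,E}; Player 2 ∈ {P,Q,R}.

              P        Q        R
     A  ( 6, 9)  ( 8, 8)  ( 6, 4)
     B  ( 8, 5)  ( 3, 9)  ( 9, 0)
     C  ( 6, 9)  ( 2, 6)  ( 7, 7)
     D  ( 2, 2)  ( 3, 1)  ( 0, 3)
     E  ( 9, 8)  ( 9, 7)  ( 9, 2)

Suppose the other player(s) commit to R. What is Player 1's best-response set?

u_1(A vs R) = 6
u_1(B vs R) = 9
u_1(C vs R) = 7
u_1(D vs R) = 0
u_1(E vs R) = 9
max payoff 9 at {B,E}

BR_1 = {B,E}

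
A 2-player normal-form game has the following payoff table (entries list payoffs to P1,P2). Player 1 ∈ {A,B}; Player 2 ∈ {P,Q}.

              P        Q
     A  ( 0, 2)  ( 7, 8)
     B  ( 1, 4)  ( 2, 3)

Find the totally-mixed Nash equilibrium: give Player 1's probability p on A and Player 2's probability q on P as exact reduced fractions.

P1 mixes 1/7 on A; P2 mixes 5/6 on P

P1 indiff ⇒ q·0+(1-q)·7 = q·1+(1-q)·2 ⇒ q(-1) = (1-q)(-5) ⇒ q = 5/6
P2 indiff ⇒ p·2+(1-p)·4 = p·8+(1-p)·3 ⇒ p(-6) = (1-p)(-1) ⇒ p = 1/7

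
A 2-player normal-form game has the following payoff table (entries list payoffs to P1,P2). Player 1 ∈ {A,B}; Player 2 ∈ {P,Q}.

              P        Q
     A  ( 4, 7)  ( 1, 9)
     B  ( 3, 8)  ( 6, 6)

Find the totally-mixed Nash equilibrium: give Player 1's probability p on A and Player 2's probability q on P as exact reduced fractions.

P1 indiff ⇒ q·4+(1-q)·1 = q·3+(1-q)·6 ⇒ q(1) = (1-q)(5) ⇒ q = 5/6
P2 indiff ⇒ p·7+(1-p)·8 = p·9+(1-p)·6 ⇒ p(-2) = (1-p)(-2) ⇒ p = 1/2

(p,q) = (1/2, 5/6)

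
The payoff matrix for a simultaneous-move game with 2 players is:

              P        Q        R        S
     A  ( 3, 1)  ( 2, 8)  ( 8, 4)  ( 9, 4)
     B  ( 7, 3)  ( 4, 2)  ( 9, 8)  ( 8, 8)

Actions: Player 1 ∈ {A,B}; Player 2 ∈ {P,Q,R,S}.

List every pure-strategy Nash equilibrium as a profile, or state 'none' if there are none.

PSNE = {(B,R)}

(A,P): not NE [P1→B gives 7>3; P2→Q gives 8>1]
(A,Q): not NE [P1→B gives 4>2]
(A,R): not NE [P1→B gives 9>8; P2→Q gives 8>4]
(A,S): not NE [P2→Q gives 8>4]
(B,P): not NE [P2→S gives 8>3]
(B,Q): not NE [P2→S gives 8>2]
(B,R): NE
(B,S): not NE [P1→A gives 9>8]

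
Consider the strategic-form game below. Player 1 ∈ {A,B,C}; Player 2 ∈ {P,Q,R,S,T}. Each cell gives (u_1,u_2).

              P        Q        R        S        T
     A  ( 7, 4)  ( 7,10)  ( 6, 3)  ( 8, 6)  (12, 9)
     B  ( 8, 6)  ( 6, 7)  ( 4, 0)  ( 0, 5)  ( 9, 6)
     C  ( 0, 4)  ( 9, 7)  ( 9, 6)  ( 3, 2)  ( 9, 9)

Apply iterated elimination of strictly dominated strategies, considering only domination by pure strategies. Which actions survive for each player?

P2 drop P (Q beats it: A:10>4 B:7>6 C:7>4)
P1 drop B (A beats it: Q:7>6 R:6>4 S:8>0 T:12>9)
P2 drop R (Q beats it: A:10>3 C:7>6)
P2 drop S (Q beats it: A:10>6 C:7>2)
P1→{A,C} P2→{Q,T}

Remaining: P1:{A,C} P2:{Q,T}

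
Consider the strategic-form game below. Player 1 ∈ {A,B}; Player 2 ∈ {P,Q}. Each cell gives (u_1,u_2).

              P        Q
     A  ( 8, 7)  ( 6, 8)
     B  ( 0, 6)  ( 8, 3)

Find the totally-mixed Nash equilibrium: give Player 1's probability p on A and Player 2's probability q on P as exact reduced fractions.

(p,q) = (3/4, 1/5)

P1 indiff ⇒ q·8+(1-q)·6 = q·0+(1-q)·8 ⇒ q(8) = (1-q)(2) ⇒ q = 1/5
P2 indiff ⇒ p·7+(1-p)·6 = p·8+(1-p)·3 ⇒ p(-1) = (1-p)(-3) ⇒ p = 3/4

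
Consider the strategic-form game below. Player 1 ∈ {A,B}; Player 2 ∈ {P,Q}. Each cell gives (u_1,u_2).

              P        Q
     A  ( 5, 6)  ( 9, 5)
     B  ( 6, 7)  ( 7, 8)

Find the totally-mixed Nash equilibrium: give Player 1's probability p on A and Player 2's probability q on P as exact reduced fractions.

(p,q) = (1/2, 2/3)

P1 indiff ⇒ q·5+(1-q)·9 = q·6+(1-q)·7 ⇒ q(-1) = (1-q)(-2) ⇒ q = 2/3
P2 indiff ⇒ p·6+(1-p)·7 = p·5+(1-p)·8 ⇒ p(1) = (1-p)(1) ⇒ p = 1/2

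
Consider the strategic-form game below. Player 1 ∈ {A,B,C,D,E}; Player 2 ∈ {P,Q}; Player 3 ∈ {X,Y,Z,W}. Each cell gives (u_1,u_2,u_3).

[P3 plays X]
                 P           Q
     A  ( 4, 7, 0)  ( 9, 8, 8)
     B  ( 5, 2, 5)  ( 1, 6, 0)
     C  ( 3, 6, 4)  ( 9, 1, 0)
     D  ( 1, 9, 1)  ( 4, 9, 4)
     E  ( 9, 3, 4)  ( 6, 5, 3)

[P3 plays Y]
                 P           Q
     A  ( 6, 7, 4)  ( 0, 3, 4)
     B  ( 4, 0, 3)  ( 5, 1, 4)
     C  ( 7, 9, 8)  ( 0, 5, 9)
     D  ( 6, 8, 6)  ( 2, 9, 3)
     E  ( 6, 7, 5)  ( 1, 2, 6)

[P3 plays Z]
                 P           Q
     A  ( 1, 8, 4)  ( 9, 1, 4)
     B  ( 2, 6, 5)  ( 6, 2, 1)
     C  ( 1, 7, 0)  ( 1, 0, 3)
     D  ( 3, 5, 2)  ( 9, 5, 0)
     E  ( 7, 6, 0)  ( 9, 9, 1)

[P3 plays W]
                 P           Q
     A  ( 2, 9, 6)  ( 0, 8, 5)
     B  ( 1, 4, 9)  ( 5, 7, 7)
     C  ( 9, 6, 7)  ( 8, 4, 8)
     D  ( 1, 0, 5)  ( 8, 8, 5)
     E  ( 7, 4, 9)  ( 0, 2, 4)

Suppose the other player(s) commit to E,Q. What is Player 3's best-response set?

u_3(X vs E,Q) = 3
u_3(Y vs E,Q) = 6
u_3(Z vs E,Q) = 1
u_3(W vs E,Q) = 4
max payoff 6 at {Y}

BR_3 = {Y}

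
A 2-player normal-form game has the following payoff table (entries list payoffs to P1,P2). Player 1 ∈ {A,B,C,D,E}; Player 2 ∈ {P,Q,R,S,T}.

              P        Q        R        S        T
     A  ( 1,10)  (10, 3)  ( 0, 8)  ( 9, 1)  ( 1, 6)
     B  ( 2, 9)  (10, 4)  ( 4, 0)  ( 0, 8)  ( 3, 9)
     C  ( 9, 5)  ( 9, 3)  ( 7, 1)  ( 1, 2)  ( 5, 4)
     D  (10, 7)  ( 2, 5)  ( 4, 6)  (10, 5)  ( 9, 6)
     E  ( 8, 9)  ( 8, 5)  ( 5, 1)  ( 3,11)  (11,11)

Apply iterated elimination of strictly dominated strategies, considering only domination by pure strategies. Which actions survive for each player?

Remaining: P1:{D,E} P2:{P,S,T}

P2 drop Q (P beats it: A:10>3 B:9>4 C:5>3 D:7>5 E:9>5)
P1 drop A (D beats it: P:10>1 R:4>0 S:10>9 T:9>1)
P1 drop B (C beats it: P:9>2 R:7>4 S:1>0 T:5>3)
P2 drop R (P beats it: C:5>1 D:7>6 E:9>1)
P1 drop C (D beats it: P:10>9 S:10>1 T:9>5)
P1→{D,E} P2→{P,S,T}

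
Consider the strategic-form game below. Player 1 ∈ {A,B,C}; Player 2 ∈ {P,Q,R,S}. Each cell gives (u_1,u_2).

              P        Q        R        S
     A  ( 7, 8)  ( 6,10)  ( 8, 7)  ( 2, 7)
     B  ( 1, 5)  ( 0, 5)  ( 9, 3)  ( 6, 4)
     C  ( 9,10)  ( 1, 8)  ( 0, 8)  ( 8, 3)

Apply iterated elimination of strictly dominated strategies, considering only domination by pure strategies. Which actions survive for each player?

Survivors P1:{A,C} P2:{P,Q}

P2 drop R (P beats it: A:8>7 B:5>3 C:10>8)
P1 drop B (C beats it: P:9>1 Q:1>0 S:8>6)
P2 drop S (P beats it: A:8>7 C:10>3)
P1→{A,C} P2→{P,Q}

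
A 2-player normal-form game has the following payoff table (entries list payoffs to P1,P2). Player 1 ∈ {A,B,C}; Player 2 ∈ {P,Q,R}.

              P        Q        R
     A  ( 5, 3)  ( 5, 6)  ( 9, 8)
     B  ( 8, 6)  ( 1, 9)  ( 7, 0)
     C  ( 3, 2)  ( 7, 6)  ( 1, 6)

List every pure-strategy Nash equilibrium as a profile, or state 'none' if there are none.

Nash profiles: (A,R), (C,Q)

(A,P): not NE [P1→B gives 8>5; P2→R gives 8>3]
(A,Q): not NE [P1→C gives 7>5; P2→R gives 8>6]
(A,R): NE
(B,P): not NE [P2→Q gives 9>6]
(B,Q): not NE [P1→C gives 7>1]
(B,R): not NE [P1→A gives 9>7; P2→Q gives 9>0]
(C,P): not NE [P1→B gives 8>3; P2→R gives 6>2]
(C,Q): NE
(C,R): not NE [P1→A gives 9>1]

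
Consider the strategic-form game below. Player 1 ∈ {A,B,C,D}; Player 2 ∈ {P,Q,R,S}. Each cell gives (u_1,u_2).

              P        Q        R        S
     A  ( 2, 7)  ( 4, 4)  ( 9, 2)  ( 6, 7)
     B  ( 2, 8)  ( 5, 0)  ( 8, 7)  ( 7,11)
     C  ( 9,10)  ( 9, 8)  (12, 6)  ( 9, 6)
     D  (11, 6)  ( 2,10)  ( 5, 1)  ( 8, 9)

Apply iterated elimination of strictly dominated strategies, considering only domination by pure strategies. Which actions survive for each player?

Remaining: P1:{C,D} P2:{P,Q}

P1 drop A (C beats it: P:9>2 Q:9>4 R:12>9 S:9>6)
P1 drop B (C beats it: P:9>2 Q:9>5 R:12>8 S:9>7)
P2 drop R (P beats it: C:10>6 D:6>1)
P2 drop S (Q beats it: C:8>6 D:10>9)
P1→{C,D} P2→{P,Q}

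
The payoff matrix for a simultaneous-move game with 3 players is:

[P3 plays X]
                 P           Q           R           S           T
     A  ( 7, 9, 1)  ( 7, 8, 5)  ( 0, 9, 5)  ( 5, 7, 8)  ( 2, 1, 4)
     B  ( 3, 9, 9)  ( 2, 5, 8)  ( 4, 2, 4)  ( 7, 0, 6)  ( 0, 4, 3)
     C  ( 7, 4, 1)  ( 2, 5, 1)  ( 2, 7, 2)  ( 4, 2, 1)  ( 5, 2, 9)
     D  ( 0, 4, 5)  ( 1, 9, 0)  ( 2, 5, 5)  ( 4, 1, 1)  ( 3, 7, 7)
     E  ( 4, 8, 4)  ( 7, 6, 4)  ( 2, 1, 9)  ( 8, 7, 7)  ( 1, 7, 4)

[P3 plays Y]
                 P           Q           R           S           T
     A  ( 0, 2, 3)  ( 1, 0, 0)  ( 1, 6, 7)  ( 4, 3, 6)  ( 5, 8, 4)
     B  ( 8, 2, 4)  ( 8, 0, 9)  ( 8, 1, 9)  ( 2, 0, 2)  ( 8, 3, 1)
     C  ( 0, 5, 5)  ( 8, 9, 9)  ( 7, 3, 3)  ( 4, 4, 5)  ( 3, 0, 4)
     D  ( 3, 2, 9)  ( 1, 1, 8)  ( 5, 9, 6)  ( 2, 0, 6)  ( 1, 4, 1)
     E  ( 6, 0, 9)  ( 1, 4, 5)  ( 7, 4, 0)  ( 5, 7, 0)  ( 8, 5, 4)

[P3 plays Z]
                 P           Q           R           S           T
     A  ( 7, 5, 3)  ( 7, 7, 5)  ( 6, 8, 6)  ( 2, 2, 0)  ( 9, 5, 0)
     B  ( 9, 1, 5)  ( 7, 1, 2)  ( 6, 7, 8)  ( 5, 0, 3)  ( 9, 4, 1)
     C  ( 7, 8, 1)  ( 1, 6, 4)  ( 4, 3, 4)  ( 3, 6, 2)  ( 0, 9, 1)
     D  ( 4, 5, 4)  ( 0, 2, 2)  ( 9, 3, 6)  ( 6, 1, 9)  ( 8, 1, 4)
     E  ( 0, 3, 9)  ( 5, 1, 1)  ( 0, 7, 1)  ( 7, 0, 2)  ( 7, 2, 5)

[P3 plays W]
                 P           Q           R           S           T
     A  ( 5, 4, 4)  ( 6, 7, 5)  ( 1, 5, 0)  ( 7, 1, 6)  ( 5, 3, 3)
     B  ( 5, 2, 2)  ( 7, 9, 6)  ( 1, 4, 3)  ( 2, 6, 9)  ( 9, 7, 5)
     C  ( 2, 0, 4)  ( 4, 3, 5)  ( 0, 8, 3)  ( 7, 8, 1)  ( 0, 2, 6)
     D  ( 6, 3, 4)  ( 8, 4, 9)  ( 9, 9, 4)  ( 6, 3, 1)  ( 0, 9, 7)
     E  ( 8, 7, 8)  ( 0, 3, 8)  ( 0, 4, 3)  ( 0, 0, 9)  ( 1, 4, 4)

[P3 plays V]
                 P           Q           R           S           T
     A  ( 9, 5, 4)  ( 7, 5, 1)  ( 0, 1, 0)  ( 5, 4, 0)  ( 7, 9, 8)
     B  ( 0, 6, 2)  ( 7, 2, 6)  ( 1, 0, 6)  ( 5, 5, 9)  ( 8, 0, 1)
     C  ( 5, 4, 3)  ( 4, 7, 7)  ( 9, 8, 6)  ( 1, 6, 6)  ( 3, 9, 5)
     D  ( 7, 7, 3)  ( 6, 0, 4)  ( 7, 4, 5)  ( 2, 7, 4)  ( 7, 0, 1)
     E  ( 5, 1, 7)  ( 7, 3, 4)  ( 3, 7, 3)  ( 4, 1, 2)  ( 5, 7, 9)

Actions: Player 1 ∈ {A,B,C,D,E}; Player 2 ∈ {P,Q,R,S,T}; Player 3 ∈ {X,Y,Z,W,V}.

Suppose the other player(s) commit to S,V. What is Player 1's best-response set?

BR_1 = {A,B}

u_1(A vs S,V) = 5
u_1(B vs S,V) = 5
u_1(C vs S,V) = 1
u_1(D vs S,V) = 2
u_1(E vs S,V) = 4
max payoff 5 at {A,B}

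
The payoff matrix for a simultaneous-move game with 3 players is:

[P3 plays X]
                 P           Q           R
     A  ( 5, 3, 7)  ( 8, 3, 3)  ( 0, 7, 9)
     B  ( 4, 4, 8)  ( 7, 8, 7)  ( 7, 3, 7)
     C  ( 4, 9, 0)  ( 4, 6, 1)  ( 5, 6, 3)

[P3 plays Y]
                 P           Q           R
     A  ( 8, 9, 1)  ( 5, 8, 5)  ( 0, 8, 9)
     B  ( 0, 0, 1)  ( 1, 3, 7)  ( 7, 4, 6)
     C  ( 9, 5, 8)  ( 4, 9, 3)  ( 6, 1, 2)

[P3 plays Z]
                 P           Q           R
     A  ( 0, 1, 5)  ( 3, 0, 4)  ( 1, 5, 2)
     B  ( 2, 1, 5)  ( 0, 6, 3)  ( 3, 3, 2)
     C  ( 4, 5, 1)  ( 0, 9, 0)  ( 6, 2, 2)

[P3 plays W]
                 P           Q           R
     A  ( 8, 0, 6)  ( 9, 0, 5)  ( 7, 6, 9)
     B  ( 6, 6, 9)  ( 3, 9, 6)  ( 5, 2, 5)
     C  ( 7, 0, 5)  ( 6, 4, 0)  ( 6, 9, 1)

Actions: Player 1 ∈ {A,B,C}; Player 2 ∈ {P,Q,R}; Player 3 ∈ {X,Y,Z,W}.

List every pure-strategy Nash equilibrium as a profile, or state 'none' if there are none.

NE set: (A,R,W)

(A,P,X): not NE [P2→R gives 7>3]
(A,P,Y): not NE [P1→C gives 9>8; P3→X gives 7>1]
(A,P,Z): not NE [P1→C gives 4>0; P2→R gives 5>1; P3→X gives 7>5]
(A,P,W): not NE [P2→R gives 6>0; P3→X gives 7>6]
(A,Q,X): not NE [P2→R gives 7>3; P3→W gives 5>3]
(A,Q,Y): not NE [P2→P gives 9>8]
(A,Q,Z): not NE [P2→R gives 5>0; P3→W gives 5>4]
(A,Q,W): not NE [P2→R gives 6>0]
(A,R,X): not NE [P1→B gives 7>0]
(A,R,Y): not NE [P1→B gives 7>0; P2→P gives 9>8]
(A,R,Z): not NE [P1→C gives 6>1; P3→W gives 9>2]
(A,R,W): NE
(B,P,X): not NE [P1→A gives 5>4; P2→Q gives 8>4; P3→W gives 9>8]
(B,P,Y): not NE [P1→C gives 9>0; P2→R gives 4>0; P3→W gives 9>1]
(B,P,Z): not NE [P1→C gives 4>2; P2→Q gives 6>1; P3→W gives 9>5]
(B,P,W): not NE [P1→A gives 8>6; P2→Q gives 9>6]
(B,Q,X): not NE [P1→A gives 8>7]
(B,Q,Y): not NE [P1→A gives 5>1; P2→R gives 4>3]
(B,Q,Z): not NE [P1→A gives 3>0; P3→Y gives 7>3]
(B,Q,W): not NE [P1→A gives 9>3; P3→Y gives 7>6]
(B,R,X): not NE [P2→Q gives 8>3]
(B,R,Y): not NE [P3→X gives 7>6]
(B,R,Z): not NE [P1→C gives 6>3; P2→Q gives 6>3; P3→X gives 7>2]
(B,R,W): not NE [P1→A gives 7>5; P2→Q gives 9>2; P3→X gives 7>5]
(C,P,X): not NE [P1→A gives 5>4; P3→Y gives 8>0]
(C,P,Y): not NE [P2→Q gives 9>5]
(C,P,Z): not NE [P2→Q gives 9>5; P3→Y gives 8>1]
(C,P,W): not NE [P1→A gives 8>7; P2→R gives 9>0; P3→Y gives 8>5]
(C,Q,X): not NE [P1→A gives 8>4; P2→P gives 9>6; P3→Y gives 3>1]
(C,Q,Y): not NE [P1→A gives 5>4]
(C,Q,Z): not NE [P1→A gives 3>0; P3→Y gives 3>0]
(C,Q,W): not NE [P1→A gives 9>6; P2→R gives 9>4; P3→Y gives 3>0]
(C,R,X): not NE [P1→B gives 7>5; P2→P gives 9>6]
(C,R,Y): not NE [P1→B gives 7>6; P2→Q gives 9>1; P3→X gives 3>2]
(C,R,Z): not NE [P2→Q gives 9>2; P3→X gives 3>2]
(C,R,W): not NE [P1→A gives 7>6; P3→X gives 3>1]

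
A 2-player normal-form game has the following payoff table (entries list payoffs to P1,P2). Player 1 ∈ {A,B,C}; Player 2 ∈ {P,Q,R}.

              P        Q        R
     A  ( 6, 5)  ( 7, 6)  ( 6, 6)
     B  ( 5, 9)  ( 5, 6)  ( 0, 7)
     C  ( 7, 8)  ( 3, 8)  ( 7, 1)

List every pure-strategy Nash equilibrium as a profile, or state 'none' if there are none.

(A,P): not NE [P1→C gives 7>6; P2→R gives 6>5]
(A,Q): NE
(A,R): not NE [P1→C gives 7>6]
(B,P): not NE [P1→C gives 7>5]
(B,Q): not NE [P1→A gives 7>5; P2→P gives 9>6]
(B,R): not NE [P1→C gives 7>0; P2→P gives 9>7]
(C,P): NE
(C,Q): not NE [P1→A gives 7>3]
(C,R): not NE [P2→Q gives 8>1]

Nash profiles: (A,Q), (C,P)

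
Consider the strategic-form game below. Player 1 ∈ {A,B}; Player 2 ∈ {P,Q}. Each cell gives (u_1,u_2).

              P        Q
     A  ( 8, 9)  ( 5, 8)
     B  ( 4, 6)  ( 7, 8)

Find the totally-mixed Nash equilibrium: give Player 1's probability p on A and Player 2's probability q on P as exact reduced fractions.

p=2/3, q=1/3

P1 indiff ⇒ q·8+(1-q)·5 = q·4+(1-q)·7 ⇒ q(4) = (1-q)(2) ⇒ q = 1/3
P2 indiff ⇒ p·9+(1-p)·6 = p·8+(1-p)·8 ⇒ p(1) = (1-p)(2) ⇒ p = 2/3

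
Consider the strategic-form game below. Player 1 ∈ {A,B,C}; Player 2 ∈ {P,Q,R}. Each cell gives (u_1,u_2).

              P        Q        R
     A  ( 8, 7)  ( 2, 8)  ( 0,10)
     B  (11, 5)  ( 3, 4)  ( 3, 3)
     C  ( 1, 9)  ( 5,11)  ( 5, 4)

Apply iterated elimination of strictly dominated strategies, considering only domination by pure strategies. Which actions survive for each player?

P1 drop A (B beats it: P:11>8 Q:3>2 R:3>0)
P2 drop R (P beats it: B:5>3 C:9>4)
P1→{B,C} P2→{P,Q}

Remaining: P1:{B,C} P2:{P,Q}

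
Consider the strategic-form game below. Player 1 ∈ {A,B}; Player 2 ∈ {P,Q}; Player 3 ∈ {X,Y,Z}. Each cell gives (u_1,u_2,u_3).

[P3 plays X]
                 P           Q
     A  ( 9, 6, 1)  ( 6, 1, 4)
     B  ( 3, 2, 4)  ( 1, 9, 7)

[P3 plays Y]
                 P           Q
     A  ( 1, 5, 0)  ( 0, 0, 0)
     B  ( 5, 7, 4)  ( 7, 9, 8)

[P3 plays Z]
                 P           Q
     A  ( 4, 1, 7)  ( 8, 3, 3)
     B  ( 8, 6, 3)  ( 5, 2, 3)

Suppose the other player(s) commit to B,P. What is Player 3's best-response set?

u_3(X vs B,P) = 4
u_3(Y vs B,P) = 4
u_3(Z vs B,P) = 3
max payoff 4 at {X,Y}

argmax u_3 = {X,Y}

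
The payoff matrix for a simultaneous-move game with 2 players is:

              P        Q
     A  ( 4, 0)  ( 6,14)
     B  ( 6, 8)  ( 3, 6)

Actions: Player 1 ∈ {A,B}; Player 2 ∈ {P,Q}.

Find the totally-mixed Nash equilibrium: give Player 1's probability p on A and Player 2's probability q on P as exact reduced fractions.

P1 mixes 1/8 on A; P2 mixes 3/5 on P

P1 indiff ⇒ q·4+(1-q)·6 = q·6+(1-q)·3 ⇒ q(-2) = (1-q)(-3) ⇒ q = 3/5
P2 indiff ⇒ p·0+(1-p)·8 = p·14+(1-p)·6 ⇒ p(-14) = (1-p)(-2) ⇒ p = 1/8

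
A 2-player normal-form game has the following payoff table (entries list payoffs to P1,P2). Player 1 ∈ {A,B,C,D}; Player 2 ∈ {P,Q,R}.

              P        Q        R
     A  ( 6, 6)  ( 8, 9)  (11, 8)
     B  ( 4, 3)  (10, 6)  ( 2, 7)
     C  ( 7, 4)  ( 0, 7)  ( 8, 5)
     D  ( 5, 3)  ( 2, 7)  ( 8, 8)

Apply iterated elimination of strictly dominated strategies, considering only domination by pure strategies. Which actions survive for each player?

Survivors P1:{A,B} P2:{Q,R}

P1 drop D (A beats it: P:6>5 Q:8>2 R:11>8)
P2 drop P (Q beats it: A:9>6 B:6>3 C:7>4)
P1 drop C (A beats it: Q:8>0 R:11>8)
P1→{A,B} P2→{Q,R}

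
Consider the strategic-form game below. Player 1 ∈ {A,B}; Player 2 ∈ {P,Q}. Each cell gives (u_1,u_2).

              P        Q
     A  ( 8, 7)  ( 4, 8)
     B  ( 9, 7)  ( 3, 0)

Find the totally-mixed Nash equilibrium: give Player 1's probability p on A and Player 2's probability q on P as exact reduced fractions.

(p,q) = (7/8, 1/2)

P1 indiff ⇒ q·8+(1-q)·4 = q·9+(1-q)·3 ⇒ q(-1) = (1-q)(-1) ⇒ q = 1/2
P2 indiff ⇒ p·7+(1-p)·7 = p·8+(1-p)·0 ⇒ p(-1) = (1-p)(-7) ⇒ p = 7/8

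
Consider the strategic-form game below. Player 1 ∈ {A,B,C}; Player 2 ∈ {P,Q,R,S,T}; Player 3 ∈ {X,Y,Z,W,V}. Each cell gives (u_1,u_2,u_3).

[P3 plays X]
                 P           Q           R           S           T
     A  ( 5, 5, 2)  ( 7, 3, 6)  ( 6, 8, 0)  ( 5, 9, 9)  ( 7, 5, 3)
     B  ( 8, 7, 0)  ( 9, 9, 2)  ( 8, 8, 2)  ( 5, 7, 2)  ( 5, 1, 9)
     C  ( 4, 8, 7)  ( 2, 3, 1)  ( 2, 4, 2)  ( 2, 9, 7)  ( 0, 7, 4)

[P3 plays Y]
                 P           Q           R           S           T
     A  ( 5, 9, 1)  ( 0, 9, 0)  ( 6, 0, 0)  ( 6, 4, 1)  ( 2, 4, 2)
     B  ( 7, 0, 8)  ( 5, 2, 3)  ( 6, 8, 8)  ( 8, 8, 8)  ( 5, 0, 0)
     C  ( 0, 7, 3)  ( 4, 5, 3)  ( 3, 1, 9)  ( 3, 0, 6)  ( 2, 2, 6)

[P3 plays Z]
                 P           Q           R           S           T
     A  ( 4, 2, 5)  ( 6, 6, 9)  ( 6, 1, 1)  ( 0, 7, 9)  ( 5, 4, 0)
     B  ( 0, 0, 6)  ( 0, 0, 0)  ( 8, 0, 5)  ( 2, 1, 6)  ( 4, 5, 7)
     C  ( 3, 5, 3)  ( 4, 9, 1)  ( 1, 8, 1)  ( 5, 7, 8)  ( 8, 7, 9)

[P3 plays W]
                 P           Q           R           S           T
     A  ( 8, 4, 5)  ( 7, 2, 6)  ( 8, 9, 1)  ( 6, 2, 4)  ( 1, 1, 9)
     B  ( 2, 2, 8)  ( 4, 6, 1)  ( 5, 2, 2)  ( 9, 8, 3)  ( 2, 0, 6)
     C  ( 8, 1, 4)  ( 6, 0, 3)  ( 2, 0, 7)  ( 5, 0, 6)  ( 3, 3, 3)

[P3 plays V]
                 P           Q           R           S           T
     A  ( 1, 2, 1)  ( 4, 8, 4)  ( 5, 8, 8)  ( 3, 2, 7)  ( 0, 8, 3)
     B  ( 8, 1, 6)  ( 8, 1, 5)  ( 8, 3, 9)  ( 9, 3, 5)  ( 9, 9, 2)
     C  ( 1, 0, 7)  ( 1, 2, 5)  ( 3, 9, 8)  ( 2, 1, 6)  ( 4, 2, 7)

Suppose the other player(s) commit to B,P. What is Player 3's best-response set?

P3 best: {Y,W}

u_3(X vs B,P) = 0
u_3(Y vs B,P) = 8
u_3(Z vs B,P) = 6
u_3(W vs B,P) = 8
u_3(V vs B,P) = 6
max payoff 8 at {Y,W}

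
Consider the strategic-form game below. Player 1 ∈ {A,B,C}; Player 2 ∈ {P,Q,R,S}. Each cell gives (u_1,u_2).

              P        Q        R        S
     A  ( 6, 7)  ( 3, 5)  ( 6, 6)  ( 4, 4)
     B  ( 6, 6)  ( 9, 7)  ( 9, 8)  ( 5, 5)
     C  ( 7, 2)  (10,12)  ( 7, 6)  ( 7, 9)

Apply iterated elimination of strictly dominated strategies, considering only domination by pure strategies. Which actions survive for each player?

Remaining: P1:{B,C} P2:{Q,R}

P1 drop A (C beats it: P:7>6 Q:10>3 R:7>6 S:7>4)
P2 drop P (Q beats it: B:7>6 C:12>2)
P2 drop S (Q beats it: B:7>5 C:12>9)
P1→{B,C} P2→{Q,R}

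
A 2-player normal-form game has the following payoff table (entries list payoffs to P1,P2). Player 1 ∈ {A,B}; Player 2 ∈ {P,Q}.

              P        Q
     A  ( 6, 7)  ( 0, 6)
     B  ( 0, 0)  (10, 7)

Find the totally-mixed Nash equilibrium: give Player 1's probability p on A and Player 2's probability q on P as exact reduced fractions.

P1 indiff ⇒ q·6+(1-q)·0 = q·0+(1-q)·10 ⇒ q(6) = (1-q)(10) ⇒ q = 5/8
P2 indiff ⇒ p·7+(1-p)·0 = p·6+(1-p)·7 ⇒ p(1) = (1-p)(7) ⇒ p = 7/8

P1 mixes 7/8 on A; P2 mixes 5/8 on P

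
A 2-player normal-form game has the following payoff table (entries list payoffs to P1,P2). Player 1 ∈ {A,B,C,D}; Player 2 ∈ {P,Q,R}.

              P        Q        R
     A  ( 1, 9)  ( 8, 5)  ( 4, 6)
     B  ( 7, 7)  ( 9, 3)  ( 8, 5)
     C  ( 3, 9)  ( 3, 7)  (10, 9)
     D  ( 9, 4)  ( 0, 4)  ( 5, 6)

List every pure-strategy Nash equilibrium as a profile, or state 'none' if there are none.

PSNE = {(C,R)}

(A,P): not NE [P1→D gives 9>1]
(A,Q): not NE [P1→B gives 9>8; P2→P gives 9>5]
(A,R): not NE [P1→C gives 10>4; P2→P gives 9>6]
(B,P): not NE [P1→D gives 9>7]
(B,Q): not NE [P2→P gives 7>3]
(B,R): not NE [P1→C gives 10>8; P2→P gives 7>5]
(C,P): not NE [P1→D gives 9>3]
(C,Q): not NE [P1→B gives 9>3; P2→R gives 9>7]
(C,R): NE
(D,P): not NE [P2→R gives 6>4]
(D,Q): not NE [P1→B gives 9>0; P2→R gives 6>4]
(D,R): not NE [P1→C gives 10>5]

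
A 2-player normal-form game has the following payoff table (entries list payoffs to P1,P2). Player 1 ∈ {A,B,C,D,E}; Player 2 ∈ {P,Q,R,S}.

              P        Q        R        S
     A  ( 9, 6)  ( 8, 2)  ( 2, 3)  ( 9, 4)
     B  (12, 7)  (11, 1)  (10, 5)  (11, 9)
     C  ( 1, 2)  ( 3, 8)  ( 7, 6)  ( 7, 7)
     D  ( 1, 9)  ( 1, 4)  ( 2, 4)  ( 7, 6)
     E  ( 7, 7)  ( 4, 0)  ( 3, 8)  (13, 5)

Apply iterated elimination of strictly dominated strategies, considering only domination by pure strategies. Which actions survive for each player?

Remaining: P1:{B,E} P2:{P,R,S}

P1 drop A (B beats it: P:12>9 Q:11>8 R:10>2 S:11>9)
P1 drop C (B beats it: P:12>1 Q:11>3 R:10>7 S:11>7)
P1 drop D (B beats it: P:12>1 Q:11>1 R:10>2 S:11>7)
P2 drop Q (P beats it: B:7>1 E:7>0)
P1→{B,E} P2→{P,R,S}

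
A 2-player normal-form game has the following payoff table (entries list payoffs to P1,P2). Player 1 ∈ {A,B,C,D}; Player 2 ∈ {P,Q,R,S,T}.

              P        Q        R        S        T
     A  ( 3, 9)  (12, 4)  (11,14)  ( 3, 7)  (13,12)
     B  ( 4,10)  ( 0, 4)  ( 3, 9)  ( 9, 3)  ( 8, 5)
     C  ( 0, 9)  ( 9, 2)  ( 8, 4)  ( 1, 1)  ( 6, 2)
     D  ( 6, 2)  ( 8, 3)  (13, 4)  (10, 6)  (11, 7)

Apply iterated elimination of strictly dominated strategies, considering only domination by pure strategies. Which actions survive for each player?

P1 drop B (D beats it: P:6>4 Q:8>0 R:13>3 S:10>9 T:11>8)
P1 drop C (A beats it: P:3>0 Q:12>9 R:11>8 S:3>1 T:13>6)
P2 drop P (R beats it: A:14>9 D:4>2)
P2 drop Q (R beats it: A:14>4 D:4>3)
P2 drop S (T beats it: A:12>7 D:7>6)
P1→{A,D} P2→{R,T}

IESDS → P1:{A,D} P2:{R,T}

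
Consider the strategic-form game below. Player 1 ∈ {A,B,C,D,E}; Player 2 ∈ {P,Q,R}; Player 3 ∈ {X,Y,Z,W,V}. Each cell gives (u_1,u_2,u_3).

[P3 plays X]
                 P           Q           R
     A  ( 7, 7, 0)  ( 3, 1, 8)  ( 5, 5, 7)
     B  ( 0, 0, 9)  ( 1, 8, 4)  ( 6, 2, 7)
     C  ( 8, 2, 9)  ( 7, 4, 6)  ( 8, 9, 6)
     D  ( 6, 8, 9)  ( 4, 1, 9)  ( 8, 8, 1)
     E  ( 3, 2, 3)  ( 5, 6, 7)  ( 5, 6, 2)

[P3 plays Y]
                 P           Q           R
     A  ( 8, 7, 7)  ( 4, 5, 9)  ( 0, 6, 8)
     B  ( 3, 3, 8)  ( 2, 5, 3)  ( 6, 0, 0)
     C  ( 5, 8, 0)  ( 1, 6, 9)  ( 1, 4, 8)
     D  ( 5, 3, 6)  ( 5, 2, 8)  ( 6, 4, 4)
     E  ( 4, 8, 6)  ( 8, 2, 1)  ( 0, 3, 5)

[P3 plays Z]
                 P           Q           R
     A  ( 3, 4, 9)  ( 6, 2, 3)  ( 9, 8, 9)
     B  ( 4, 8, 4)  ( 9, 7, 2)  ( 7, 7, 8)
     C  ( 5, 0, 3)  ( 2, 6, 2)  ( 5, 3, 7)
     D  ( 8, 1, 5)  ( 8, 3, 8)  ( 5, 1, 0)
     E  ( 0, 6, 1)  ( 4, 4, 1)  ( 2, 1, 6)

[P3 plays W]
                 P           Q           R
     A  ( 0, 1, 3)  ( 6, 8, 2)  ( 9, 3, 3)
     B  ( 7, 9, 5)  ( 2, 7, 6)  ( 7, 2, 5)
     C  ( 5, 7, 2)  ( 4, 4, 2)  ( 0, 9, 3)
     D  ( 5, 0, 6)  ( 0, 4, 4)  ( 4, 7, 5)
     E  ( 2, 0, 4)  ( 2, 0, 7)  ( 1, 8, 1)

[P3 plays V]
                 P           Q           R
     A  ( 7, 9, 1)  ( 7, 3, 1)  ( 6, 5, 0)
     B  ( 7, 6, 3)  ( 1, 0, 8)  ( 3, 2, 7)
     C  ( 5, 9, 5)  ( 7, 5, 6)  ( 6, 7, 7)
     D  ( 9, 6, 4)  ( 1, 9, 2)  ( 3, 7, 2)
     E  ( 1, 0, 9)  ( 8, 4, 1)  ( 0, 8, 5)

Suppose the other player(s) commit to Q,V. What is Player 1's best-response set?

BR_1 = {E}

u_1(A vs Q,V) = 7
u_1(B vs Q,V) = 1
u_1(C vs Q,V) = 7
u_1(D vs Q,V) = 1
u_1(E vs Q,V) = 8
max payoff 8 at {E}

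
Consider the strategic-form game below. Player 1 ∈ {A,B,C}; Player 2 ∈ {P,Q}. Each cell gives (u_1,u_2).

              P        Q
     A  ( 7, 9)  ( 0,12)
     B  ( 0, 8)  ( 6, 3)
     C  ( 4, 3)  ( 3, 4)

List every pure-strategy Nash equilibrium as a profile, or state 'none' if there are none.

(A,P): not NE [P2→Q gives 12>9]
(A,Q): not NE [P1→B gives 6>0]
(B,P): not NE [P1→A gives 7>0]
(B,Q): not NE [P2→P gives 8>3]
(C,P): not NE [P1→A gives 7>4; P2→Q gives 4>3]
(C,Q): not NE [P1→B gives 6>3]

PSNE: ∅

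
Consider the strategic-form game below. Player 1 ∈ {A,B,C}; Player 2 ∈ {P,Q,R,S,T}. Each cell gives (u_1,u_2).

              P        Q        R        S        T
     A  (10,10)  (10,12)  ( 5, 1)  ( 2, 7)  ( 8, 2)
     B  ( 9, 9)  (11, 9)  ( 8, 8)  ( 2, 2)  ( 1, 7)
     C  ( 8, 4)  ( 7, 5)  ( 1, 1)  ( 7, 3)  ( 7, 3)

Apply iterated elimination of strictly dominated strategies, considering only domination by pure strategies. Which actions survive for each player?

P2 drop R (P beats it: A:10>1 B:9>8 C:4>1)
P2 drop S (P beats it: A:10>7 B:9>2 C:4>3)
P1 drop C (A beats it: P:10>8 Q:10>7 T:8>7)
P2 drop T (P beats it: A:10>2 B:9>7)
P1→{A,B} P2→{P,Q}

Remaining: P1:{A,B} P2:{P,Q}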